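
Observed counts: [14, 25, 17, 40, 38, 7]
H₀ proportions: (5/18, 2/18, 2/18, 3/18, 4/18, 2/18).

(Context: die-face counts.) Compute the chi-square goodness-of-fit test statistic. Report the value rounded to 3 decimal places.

n = 141; E_i = n·p_i = [39.17, 15.67, 15.67, 23.50, 31.33, 15.67]
χ² = (14−39.17)²/39.17 + (25−15.67)²/15.67 + (17−15.67)²/15.67 + (40−23.50)²/23.50 + (38−31.33)²/31.33 + (7−15.67)²/15.67 = 39.6426
df = 5

test statistic = 39.643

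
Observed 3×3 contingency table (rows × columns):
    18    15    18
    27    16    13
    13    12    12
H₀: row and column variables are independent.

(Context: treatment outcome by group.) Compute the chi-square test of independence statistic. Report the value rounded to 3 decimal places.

Row totals [51, 56, 37], col totals [58, 43, 43], n=144
χ² = (18−20.54)²/20.54 + (15−15.23)²/15.23 + (18−15.23)²/15.23 + (27−22.56)²/22.56 + (16−16.72)²/16.72 + (13−16.72)²/16.72 + (13−14.90)²/14.90 + (12−11.05)²/11.05 + (12−11.05)²/11.05 = 2.9643
df = 4

test statistic = 2.964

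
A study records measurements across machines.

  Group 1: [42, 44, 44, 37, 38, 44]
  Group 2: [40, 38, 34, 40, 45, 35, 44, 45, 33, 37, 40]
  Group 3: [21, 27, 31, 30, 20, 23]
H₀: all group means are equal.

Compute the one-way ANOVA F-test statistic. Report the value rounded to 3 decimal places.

test statistic = 28.465

Group means [41.50, 39.18, 25.33], grand mean 36.174
SSB = Σnᵢ(x̄ᵢ−x̄)² = 974.835; SSW = ΣΣ(x−x̄ᵢ)² = 342.470
MSB = 974.835/2 = 487.4173; MSW = 342.470/20 = 17.1235
F = MSB/MSW = 28.4648
df = (2, 20)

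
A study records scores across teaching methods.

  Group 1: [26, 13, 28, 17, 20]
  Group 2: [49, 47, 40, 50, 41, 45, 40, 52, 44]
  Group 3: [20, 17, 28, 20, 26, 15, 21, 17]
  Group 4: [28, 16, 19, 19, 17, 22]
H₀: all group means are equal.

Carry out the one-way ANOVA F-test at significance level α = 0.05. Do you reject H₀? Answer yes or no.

Group means [20.80, 45.33, 20.50, 20.17], grand mean 28.464
SSB = Σnᵢ(x̄ᵢ−x̄)² = 3775.331; SSW = ΣΣ(x−x̄ᵢ)² = 551.633
MSB = 3775.331/3 = 1258.4437; MSW = 551.633/24 = 22.9847
F = MSB/MSW = 54.7513
df = (3, 24)
p-value (upper-tail) = 0.00000
At α=0.05: p < α → reject H₀

reject H₀: yes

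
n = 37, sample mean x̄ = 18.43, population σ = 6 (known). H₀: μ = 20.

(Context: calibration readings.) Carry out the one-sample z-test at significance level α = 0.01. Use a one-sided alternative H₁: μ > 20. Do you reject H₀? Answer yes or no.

reject H₀: no

SE = σ/√n = 6/√37 = 0.9864
z = (x̄−μ₀)/SE = (18.43−20)/0.9864 = -1.5917
p-value (one-sided, H₁ greater) = 0.94427
At α=0.01: p ≥ α → fail to reject H₀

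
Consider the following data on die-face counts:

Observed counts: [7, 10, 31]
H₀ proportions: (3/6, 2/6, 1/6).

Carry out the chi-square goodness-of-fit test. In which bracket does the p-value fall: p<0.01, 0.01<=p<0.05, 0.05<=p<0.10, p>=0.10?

n = 48; E_i = n·p_i = [24.00, 16.00, 8.00]
χ² = (7−24.00)²/24.00 + (10−16.00)²/16.00 + (31−8.00)²/8.00 = 80.4167
df = 2
p-value (upper-tail) = 0.00000
→ bracket: p<0.01

p-value bracket: p<0.01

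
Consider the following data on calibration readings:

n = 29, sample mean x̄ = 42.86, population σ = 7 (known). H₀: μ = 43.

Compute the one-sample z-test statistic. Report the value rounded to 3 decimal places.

test statistic = -0.108

SE = σ/√n = 7/√29 = 1.2999
z = (x̄−μ₀)/SE = (42.86−43)/1.2999 = -0.1077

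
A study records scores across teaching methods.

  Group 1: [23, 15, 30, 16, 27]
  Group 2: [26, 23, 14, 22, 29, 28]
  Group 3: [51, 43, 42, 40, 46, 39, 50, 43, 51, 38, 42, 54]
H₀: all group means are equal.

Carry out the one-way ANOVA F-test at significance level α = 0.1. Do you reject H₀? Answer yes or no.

reject H₀: yes

Group means [22.20, 23.67, 44.92], grand mean 34.435
SSB = Σnᵢ(x̄ᵢ−x̄)² = 2762.602; SSW = ΣΣ(x−x̄ᵢ)² = 639.050
MSB = 2762.602/2 = 1381.3011; MSW = 639.050/20 = 31.9525
F = MSB/MSW = 43.2298
df = (2, 20)
p-value (upper-tail) = 0.00000
At α=0.1: p < α → reject H₀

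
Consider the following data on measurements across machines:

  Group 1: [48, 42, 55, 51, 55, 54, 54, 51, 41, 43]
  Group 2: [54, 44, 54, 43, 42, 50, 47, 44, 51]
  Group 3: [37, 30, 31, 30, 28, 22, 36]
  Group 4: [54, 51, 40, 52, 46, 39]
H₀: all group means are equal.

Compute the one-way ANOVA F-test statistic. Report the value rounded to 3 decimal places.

Group means [49.40, 47.67, 30.57, 47.00], grand mean 44.344
SSB = Σnᵢ(x̄ᵢ−x̄)² = 1725.104; SSW = ΣΣ(x−x̄ᵢ)² = 812.114
MSB = 1725.104/3 = 575.0348; MSW = 812.114/28 = 29.0041
F = MSB/MSW = 19.8260
df = (3, 28)

test statistic = 19.826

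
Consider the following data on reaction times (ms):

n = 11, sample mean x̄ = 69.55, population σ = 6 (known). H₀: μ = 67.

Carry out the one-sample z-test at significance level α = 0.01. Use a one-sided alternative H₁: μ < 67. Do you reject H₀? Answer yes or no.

reject H₀: no

SE = σ/√n = 6/√11 = 1.8091
z = (x̄−μ₀)/SE = (69.55−67)/1.8091 = 1.4096
p-value (one-sided, H₁ less) = 0.92067
At α=0.01: p ≥ α → fail to reject H₀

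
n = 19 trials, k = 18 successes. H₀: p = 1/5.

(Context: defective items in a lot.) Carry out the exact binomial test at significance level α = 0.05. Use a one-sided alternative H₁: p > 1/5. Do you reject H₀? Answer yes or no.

reject H₀: yes

Exact binomial: n=19, k=18, p₀=1/5=0.2000
P(X≥18) from Σ C(n,i)·p₀^i·(1−p₀)^(n−i)
p-value (one-sided, H₁ greater) = 0.00000
At α=0.05: p < α → reject H₀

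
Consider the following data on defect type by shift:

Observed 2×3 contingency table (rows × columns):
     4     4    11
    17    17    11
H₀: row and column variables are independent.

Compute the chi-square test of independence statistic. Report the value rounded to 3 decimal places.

test statistic = 6.626

Row totals [19, 45], col totals [21, 21, 22], n=64
χ² = (4−6.23)²/6.23 + (4−6.23)²/6.23 + (11−6.53)²/6.53 + (17−14.77)²/14.77 + (17−14.77)²/14.77 + (11−15.47)²/15.47 = 6.6263
df = 2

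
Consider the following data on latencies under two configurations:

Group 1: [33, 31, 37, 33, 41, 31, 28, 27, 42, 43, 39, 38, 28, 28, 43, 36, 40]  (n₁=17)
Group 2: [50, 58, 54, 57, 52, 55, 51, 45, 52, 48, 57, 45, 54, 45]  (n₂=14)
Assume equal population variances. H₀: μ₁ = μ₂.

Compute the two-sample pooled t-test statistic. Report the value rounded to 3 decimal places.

x̄₁=35.176, s₁=5.692, n₁=17
x̄₂=51.643, s₂=4.551, n₂=14
s_p² = [16·5.692² + 13·4.551²]/29 = 27.1615
SE = √(s_p²·(1/17+1/14)) = 1.8809
t = (35.176−51.643)/1.8809 = -8.7544
df = 29

test statistic = -8.754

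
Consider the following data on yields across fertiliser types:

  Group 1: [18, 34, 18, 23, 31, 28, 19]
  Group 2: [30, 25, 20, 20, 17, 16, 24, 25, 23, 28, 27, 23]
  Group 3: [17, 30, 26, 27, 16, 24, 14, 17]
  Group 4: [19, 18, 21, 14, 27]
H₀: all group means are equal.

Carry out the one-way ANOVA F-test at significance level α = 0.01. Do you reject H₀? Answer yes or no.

Group means [24.43, 23.17, 21.38, 19.80], grand mean 22.469
SSB = Σnᵢ(x̄ᵢ−x̄)² = 77.913; SSW = ΣΣ(x−x̄ᵢ)² = 810.056
MSB = 77.913/3 = 25.9709; MSW = 810.056/28 = 28.9306
F = MSB/MSW = 0.8977
df = (3, 28)
p-value (upper-tail) = 0.45465
At α=0.01: p ≥ α → fail to reject H₀

reject H₀: no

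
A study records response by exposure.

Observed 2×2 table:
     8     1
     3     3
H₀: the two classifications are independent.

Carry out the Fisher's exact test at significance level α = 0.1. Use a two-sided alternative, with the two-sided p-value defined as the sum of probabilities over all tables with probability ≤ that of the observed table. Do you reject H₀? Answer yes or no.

Margins: r₁=9, r₂=6, c₁=11, c₂=4, n=15
p_obs = C(9,8)·C(6,3)/C(15,11); sum pmf over tables with pmf ≤ p_obs
p-value (two-sided) = 0.23516
At α=0.1: p ≥ α → fail to reject H₀

reject H₀: no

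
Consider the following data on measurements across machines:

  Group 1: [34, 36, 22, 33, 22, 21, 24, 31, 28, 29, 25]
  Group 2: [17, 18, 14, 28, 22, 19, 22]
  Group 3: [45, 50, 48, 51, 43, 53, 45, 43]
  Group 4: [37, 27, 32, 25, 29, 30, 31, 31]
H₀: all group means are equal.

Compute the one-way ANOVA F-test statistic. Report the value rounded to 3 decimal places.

Group means [27.73, 20.00, 47.25, 30.25], grand mean 31.324
SSB = Σnᵢ(x̄ᵢ−x̄)² = 3078.259; SSW = ΣΣ(x−x̄ᵢ)² = 593.182
MSB = 3078.259/3 = 1026.0865; MSW = 593.182/30 = 19.7727
F = MSB/MSW = 51.8940
df = (3, 30)

test statistic = 51.894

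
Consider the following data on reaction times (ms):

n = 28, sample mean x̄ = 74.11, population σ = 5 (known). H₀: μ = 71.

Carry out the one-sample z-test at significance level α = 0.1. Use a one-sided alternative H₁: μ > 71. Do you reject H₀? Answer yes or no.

reject H₀: yes

SE = σ/√n = 5/√28 = 0.9449
z = (x̄−μ₀)/SE = (74.11−71)/0.9449 = 3.2913
p-value (one-sided, H₁ greater) = 0.00050
At α=0.1: p < α → reject H₀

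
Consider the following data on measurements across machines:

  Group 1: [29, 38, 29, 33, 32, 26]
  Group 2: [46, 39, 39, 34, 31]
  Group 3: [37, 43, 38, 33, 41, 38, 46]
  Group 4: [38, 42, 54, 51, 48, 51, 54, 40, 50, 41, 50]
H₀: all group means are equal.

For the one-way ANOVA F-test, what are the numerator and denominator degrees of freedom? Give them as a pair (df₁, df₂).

k = 4 groups, N = 29 total
df = (k−1, N−k) = (4−1, 29−4) = (3, 25)

degrees of freedom = [3, 25]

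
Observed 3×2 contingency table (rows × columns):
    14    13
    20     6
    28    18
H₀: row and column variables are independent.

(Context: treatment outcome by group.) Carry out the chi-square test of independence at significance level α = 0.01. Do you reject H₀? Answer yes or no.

reject H₀: no

Row totals [27, 26, 46], col totals [62, 37], n=99
χ² = (14−16.91)²/16.91 + (13−10.09)²/10.09 + (20−16.28)²/16.28 + (6−9.72)²/9.72 + (28−28.81)²/28.81 + (18−17.19)²/17.19 = 3.6703
df = 2
p-value (upper-tail) = 0.15959
At α=0.01: p ≥ α → fail to reject H₀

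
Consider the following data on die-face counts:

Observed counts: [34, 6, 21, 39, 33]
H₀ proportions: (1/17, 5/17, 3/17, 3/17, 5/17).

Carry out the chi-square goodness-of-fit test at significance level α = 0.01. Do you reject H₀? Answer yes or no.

n = 133; E_i = n·p_i = [7.82, 39.12, 23.47, 23.47, 39.12]
χ² = (34−7.82)²/7.82 + (6−39.12)²/39.12 + (21−23.47)²/23.47 + (39−23.47)²/23.47 + (33−39.12)²/39.12 = 127.1128
df = 4
p-value (upper-tail) = 0.00000
At α=0.01: p < α → reject H₀

reject H₀: yes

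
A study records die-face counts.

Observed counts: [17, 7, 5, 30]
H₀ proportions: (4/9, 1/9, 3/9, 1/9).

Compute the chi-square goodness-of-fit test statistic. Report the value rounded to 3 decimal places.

test statistic = 98.055

n = 59; E_i = n·p_i = [26.22, 6.56, 19.67, 6.56]
χ² = (17−26.22)²/26.22 + (7−6.56)²/6.56 + (5−19.67)²/19.67 + (30−6.56)²/6.56 = 98.0551
df = 3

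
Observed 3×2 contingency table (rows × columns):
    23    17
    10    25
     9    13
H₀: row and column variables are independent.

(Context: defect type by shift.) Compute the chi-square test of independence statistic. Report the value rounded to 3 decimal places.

test statistic = 6.429

Row totals [40, 35, 22], col totals [42, 55], n=97
χ² = (23−17.32)²/17.32 + (17−22.68)²/22.68 + (10−15.15)²/15.15 + (25−19.85)²/19.85 + (9−9.53)²/9.53 + (13−12.47)²/12.47 = 6.4291
df = 2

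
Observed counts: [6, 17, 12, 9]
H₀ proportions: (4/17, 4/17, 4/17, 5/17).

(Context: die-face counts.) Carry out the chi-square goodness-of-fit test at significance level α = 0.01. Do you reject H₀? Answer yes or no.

reject H₀: no

n = 44; E_i = n·p_i = [10.35, 10.35, 10.35, 12.94]
χ² = (6−10.35)²/10.35 + (17−10.35)²/10.35 + (12−10.35)²/10.35 + (9−12.94)²/12.94 = 7.5602
df = 3
p-value (upper-tail) = 0.05603
At α=0.01: p ≥ α → fail to reject H₀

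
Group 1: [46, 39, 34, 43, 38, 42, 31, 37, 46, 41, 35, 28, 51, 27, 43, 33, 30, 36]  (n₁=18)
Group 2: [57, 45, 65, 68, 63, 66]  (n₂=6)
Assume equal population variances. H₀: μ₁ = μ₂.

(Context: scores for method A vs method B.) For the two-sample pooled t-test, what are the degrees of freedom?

degrees of freedom = 22

df = n₁ + n₂ − 2 = 18 + 6 − 2 = 22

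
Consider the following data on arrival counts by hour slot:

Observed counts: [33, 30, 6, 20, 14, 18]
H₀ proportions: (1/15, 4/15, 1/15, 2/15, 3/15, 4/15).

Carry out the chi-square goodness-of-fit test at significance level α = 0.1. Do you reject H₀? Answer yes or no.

reject H₀: yes

n = 121; E_i = n·p_i = [8.07, 32.27, 8.07, 16.13, 24.20, 32.27]
χ² = (33−8.07)²/8.07 + (30−32.27)²/32.27 + (6−8.07)²/8.07 + (20−16.13)²/16.13 + (14−24.20)²/24.20 + (18−32.27)²/32.27 = 89.2893
df = 5
p-value (upper-tail) = 0.00000
At α=0.1: p < α → reject H₀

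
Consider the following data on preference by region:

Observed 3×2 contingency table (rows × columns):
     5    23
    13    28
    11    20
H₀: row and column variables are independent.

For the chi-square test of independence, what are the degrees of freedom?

degrees of freedom = 2

df = (r−1)(c−1) = (3−1)·(2−1) = 2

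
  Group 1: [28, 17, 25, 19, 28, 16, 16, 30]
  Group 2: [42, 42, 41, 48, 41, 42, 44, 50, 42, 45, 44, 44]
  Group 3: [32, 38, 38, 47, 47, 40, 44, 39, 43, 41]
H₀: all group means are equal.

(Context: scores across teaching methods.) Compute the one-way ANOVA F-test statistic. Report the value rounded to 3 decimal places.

test statistic = 61.960

Group means [22.38, 43.75, 40.90], grand mean 37.100
SSB = Σnᵢ(x̄ᵢ−x̄)² = 2409.675; SSW = ΣΣ(x−x̄ᵢ)² = 525.025
MSB = 2409.675/2 = 1204.8375; MSW = 525.025/27 = 19.4454
F = MSB/MSW = 61.9601
df = (2, 27)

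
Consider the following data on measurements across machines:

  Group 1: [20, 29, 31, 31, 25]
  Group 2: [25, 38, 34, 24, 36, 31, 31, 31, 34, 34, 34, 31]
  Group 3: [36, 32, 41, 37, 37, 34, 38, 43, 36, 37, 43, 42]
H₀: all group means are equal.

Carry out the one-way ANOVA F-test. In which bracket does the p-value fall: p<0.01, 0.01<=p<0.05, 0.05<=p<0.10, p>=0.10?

p-value bracket: p<0.01

Group means [27.20, 31.92, 38.00], grand mean 33.621
SSB = Σnᵢ(x̄ᵢ−x̄)² = 471.111; SSW = ΣΣ(x−x̄ᵢ)² = 411.717
MSB = 471.111/2 = 235.5555; MSW = 411.717/26 = 15.8353
F = MSB/MSW = 14.8754
df = (2, 26)
p-value (upper-tail) = 0.00005
→ bracket: p<0.01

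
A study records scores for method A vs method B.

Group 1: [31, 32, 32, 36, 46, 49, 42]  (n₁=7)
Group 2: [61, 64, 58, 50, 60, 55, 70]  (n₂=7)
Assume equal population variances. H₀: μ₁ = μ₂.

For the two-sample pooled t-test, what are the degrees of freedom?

degrees of freedom = 12

df = n₁ + n₂ − 2 = 7 + 7 − 2 = 12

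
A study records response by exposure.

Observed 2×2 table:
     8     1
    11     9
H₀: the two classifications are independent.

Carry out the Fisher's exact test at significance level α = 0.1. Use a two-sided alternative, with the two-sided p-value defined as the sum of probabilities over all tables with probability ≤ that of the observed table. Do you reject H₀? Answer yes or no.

Margins: r₁=9, r₂=20, c₁=19, c₂=10, n=29
p_obs = C(9,8)·C(20,11)/C(29,19); sum pmf over tables with pmf ≤ p_obs
p-value (two-sided) = 0.10715
At α=0.1: p ≥ α → fail to reject H₀

reject H₀: no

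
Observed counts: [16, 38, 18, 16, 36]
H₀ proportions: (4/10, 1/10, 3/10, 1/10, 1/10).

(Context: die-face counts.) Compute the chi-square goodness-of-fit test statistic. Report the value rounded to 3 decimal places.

test statistic = 131.484

n = 124; E_i = n·p_i = [49.60, 12.40, 37.20, 12.40, 12.40]
χ² = (16−49.60)²/49.60 + (38−12.40)²/12.40 + (18−37.20)²/37.20 + (16−12.40)²/12.40 + (36−12.40)²/12.40 = 131.4839
df = 4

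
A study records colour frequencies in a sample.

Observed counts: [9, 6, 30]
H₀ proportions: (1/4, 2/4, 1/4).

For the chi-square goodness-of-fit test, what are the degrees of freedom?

degrees of freedom = 2

df = k − 1 = 3 − 1 = 2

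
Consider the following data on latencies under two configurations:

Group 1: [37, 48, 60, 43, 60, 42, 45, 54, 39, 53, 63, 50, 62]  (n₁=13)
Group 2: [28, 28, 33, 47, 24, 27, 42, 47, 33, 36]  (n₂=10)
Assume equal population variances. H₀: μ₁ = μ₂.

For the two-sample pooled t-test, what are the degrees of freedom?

df = n₁ + n₂ − 2 = 13 + 10 − 2 = 21

degrees of freedom = 21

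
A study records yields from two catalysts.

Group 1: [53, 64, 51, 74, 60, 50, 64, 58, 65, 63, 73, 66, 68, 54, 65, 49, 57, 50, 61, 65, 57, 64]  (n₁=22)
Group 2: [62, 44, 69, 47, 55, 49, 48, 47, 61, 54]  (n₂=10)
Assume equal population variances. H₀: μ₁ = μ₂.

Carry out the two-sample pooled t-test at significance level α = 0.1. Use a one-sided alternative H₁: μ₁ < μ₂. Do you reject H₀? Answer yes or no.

reject H₀: no

x̄₁=60.500, s₁=7.242, n₁=22
x̄₂=53.600, s₂=8.140, n₂=10
s_p² = [21·7.242² + 9·8.140²]/30 = 56.5967
SE = √(s_p²·(1/22+1/10)) = 2.8692
t = (60.500−53.600)/2.8692 = 2.4049
df = 30
p-value (one-sided, H₁ less) = 0.98872
At α=0.1: p ≥ α → fail to reject H₀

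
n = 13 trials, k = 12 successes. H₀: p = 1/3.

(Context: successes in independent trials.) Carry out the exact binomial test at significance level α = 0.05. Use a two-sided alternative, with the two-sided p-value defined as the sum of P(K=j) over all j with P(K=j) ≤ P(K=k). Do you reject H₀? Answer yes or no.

reject H₀: yes

Exact binomial: n=13, k=12, p₀=1/3=0.3333
P(X=j) = C(n,j)·p₀^j·(1−p₀)^(n−j); p = Σ P(X=j) over j with P(X=j) ≤ P(X=12)
p-value (two-sided) = 0.00002
At α=0.05: p < α → reject H₀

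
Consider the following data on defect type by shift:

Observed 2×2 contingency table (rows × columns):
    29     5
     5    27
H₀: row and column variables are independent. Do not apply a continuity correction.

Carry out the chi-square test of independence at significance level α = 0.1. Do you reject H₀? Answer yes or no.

reject H₀: yes

Row totals [34, 32], col totals [34, 32], n=66
χ² = (29−17.52)²/17.52 + (5−16.48)²/16.48 + (5−16.48)²/16.48 + (27−15.52)²/15.52 = 32.0350
df = 1
p-value (upper-tail) = 0.00000
At α=0.1: p < α → reject H₀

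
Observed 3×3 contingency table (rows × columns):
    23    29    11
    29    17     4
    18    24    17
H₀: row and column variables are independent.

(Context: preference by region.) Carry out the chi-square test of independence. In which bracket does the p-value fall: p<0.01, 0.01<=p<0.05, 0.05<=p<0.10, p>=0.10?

Row totals [63, 50, 59], col totals [70, 70, 32], n=172
χ² = (23−25.64)²/25.64 + (29−25.64)²/25.64 + (11−11.72)²/11.72 + (29−20.35)²/20.35 + (17−20.35)²/20.35 + (4−9.30)²/9.30 + (18−24.01)²/24.01 + (24−24.01)²/24.01 + (17−10.98)²/10.98 = 12.8182
df = 4
p-value (upper-tail) = 0.01220
→ bracket: 0.01<=p<0.05

p-value bracket: 0.01<=p<0.05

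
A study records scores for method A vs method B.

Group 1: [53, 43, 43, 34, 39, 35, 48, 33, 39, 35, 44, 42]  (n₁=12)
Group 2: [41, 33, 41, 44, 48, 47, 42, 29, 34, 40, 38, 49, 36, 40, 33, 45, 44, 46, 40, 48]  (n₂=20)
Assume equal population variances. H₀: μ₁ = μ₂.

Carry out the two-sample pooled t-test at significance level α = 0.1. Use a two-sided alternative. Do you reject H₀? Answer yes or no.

reject H₀: no

x̄₁=40.667, s₁=6.050, n₁=12
x̄₂=40.900, s₂=5.693, n₂=20
s_p² = [11·6.050² + 19·5.693²]/30 = 33.9489
SE = √(s_p²·(1/12+1/20)) = 2.1276
t = (40.667−40.900)/2.1276 = -0.1097
df = 30
p-value (two-sided) = 0.91340
At α=0.1: p ≥ α → fail to reject H₀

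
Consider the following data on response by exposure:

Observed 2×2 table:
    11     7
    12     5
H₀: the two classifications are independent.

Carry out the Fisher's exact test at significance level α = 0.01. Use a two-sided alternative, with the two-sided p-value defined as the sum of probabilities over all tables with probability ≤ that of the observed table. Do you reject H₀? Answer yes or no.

Margins: r₁=18, r₂=17, c₁=23, c₂=12, n=35
p_obs = C(18,11)·C(17,12)/C(35,23); sum pmf over tables with pmf ≤ p_obs
p-value (two-sided) = 0.72467
At α=0.01: p ≥ α → fail to reject H₀

reject H₀: no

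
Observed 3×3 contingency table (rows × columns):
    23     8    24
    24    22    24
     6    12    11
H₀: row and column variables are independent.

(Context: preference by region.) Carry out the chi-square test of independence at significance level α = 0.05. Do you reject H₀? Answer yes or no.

reject H₀: no

Row totals [55, 70, 29], col totals [53, 42, 59], n=154
χ² = (23−18.93)²/18.93 + (8−15.00)²/15.00 + (24−21.07)²/21.07 + (24−24.09)²/24.09 + (22−19.09)²/19.09 + (24−26.82)²/26.82 + (6−9.98)²/9.98 + (12−7.91)²/7.91 + (11−11.11)²/11.11 = 8.9938
df = 4
p-value (upper-tail) = 0.06125
At α=0.05: p ≥ α → fail to reject H₀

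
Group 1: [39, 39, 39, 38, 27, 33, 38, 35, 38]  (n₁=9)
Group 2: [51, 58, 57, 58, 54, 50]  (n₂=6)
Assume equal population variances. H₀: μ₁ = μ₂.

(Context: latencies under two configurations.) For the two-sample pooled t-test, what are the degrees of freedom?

degrees of freedom = 13

df = n₁ + n₂ − 2 = 9 + 6 − 2 = 13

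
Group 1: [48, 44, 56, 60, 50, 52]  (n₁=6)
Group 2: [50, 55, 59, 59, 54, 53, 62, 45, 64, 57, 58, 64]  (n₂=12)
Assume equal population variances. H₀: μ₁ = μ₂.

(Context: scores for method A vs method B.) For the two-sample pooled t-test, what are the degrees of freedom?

degrees of freedom = 16

df = n₁ + n₂ − 2 = 6 + 12 − 2 = 16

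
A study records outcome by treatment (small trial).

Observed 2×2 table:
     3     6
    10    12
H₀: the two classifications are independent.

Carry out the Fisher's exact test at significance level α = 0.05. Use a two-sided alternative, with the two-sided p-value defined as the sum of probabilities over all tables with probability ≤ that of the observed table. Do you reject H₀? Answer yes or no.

Margins: r₁=9, r₂=22, c₁=13, c₂=18, n=31
p_obs = C(9,3)·C(22,10)/C(31,13); sum pmf over tables with pmf ≤ p_obs
p-value (two-sided) = 0.69613
At α=0.05: p ≥ α → fail to reject H₀

reject H₀: no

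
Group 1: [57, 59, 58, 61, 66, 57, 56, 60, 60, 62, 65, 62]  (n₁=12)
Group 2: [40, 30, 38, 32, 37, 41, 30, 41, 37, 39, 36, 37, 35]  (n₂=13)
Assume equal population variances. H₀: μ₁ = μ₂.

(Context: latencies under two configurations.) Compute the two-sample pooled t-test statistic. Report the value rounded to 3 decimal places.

test statistic = 17.168

x̄₁=60.250, s₁=3.137, n₁=12
x̄₂=36.385, s₂=3.754, n₂=13
s_p² = [11·3.137² + 12·3.754²]/23 = 12.0577
SE = √(s_p²·(1/12+1/13)) = 1.3901
t = (60.250−36.385)/1.3901 = 17.1684
df = 23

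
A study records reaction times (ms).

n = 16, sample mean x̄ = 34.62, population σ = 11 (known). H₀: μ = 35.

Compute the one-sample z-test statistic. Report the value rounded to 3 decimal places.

test statistic = -0.138

SE = σ/√n = 11/√16 = 2.7500
z = (x̄−μ₀)/SE = (34.62−35)/2.7500 = -0.1382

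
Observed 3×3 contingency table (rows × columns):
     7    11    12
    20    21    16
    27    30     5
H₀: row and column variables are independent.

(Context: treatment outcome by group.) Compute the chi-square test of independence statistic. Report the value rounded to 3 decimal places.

test statistic = 14.257

Row totals [30, 57, 62], col totals [54, 62, 33], n=149
χ² = (7−10.87)²/10.87 + (11−12.48)²/12.48 + (12−6.64)²/6.64 + (20−20.66)²/20.66 + (21−23.72)²/23.72 + (16−12.62)²/12.62 + (27−22.47)²/22.47 + (30−25.80)²/25.80 + (5−13.73)²/13.73 = 14.2574
df = 4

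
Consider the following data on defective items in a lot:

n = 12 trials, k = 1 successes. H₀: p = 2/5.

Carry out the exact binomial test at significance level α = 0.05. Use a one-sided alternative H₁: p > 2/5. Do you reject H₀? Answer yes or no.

reject H₀: no

Exact binomial: n=12, k=1, p₀=2/5=0.4000
P(X≥1) from Σ C(n,i)·p₀^i·(1−p₀)^(n−i)
p-value (one-sided, H₁ greater) = 0.99782
At α=0.05: p ≥ α → fail to reject H₀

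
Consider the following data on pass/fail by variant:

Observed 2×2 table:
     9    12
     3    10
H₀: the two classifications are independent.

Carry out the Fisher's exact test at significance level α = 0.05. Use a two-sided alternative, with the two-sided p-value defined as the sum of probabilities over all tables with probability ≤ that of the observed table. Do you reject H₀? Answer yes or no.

reject H₀: no

Margins: r₁=21, r₂=13, c₁=12, c₂=22, n=34
p_obs = C(21,9)·C(13,3)/C(34,12); sum pmf over tables with pmf ≤ p_obs
p-value (two-sided) = 0.29195
At α=0.05: p ≥ α → fail to reject H₀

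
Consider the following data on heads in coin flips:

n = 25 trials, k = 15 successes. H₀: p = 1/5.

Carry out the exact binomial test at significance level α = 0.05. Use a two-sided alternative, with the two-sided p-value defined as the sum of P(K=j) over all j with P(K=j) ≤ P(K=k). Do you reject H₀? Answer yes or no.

reject H₀: yes

Exact binomial: n=25, k=15, p₀=1/5=0.2000
P(X=j) = C(n,j)·p₀^j·(1−p₀)^(n−j); p = Σ P(X=j) over j with P(X=j) ≤ P(X=15)
p-value (two-sided) = 0.00001
At α=0.05: p < α → reject H₀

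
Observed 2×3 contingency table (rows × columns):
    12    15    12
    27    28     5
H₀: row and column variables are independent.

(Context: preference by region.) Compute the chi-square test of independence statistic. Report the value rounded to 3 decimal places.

test statistic = 8.510

Row totals [39, 60], col totals [39, 43, 17], n=99
χ² = (12−15.36)²/15.36 + (15−16.94)²/16.94 + (12−6.70)²/6.70 + (27−23.64)²/23.64 + (28−26.06)²/26.06 + (5−10.30)²/10.30 = 8.5102
df = 2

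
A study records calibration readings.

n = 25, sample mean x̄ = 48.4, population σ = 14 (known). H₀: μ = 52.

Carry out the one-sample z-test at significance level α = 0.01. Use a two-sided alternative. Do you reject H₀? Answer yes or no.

SE = σ/√n = 14/√25 = 2.8000
z = (x̄−μ₀)/SE = (48.4−52)/2.8000 = -1.2857
p-value (two-sided) = 0.19854
At α=0.01: p ≥ α → fail to reject H₀

reject H₀: no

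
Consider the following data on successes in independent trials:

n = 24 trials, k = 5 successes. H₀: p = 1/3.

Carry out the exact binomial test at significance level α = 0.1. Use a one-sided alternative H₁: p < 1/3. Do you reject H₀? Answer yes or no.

reject H₀: no

Exact binomial: n=24, k=5, p₀=1/3=0.3333
P(X≤5) from Σ C(n,i)·p₀^i·(1−p₀)^(n−i)
p-value (one-sided, H₁ less) = 0.13825
At α=0.1: p ≥ α → fail to reject H₀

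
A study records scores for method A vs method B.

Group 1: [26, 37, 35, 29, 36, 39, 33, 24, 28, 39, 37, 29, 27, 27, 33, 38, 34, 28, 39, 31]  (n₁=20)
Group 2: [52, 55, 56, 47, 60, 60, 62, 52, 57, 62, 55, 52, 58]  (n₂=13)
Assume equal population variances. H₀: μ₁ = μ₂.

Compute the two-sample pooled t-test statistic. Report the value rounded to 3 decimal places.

x̄₁=32.450, s₁=4.925, n₁=20
x̄₂=56.000, s₂=4.472, n₂=13
s_p² = [19·4.925² + 12·4.472²]/31 = 22.6113
SE = √(s_p²·(1/20+1/13)) = 1.6941
t = (32.450−56.000)/1.6941 = -13.9014
df = 31

test statistic = -13.901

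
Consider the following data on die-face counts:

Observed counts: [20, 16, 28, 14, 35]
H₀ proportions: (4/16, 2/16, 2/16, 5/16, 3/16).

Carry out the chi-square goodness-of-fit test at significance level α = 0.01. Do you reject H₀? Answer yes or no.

n = 113; E_i = n·p_i = [28.25, 14.12, 14.12, 35.31, 21.19]
χ² = (20−28.25)²/28.25 + (16−14.12)²/14.12 + (28−14.12)²/14.12 + (14−35.31)²/35.31 + (35−21.19)²/21.19 = 38.1552
df = 4
p-value (upper-tail) = 0.00000
At α=0.01: p < α → reject H₀

reject H₀: yes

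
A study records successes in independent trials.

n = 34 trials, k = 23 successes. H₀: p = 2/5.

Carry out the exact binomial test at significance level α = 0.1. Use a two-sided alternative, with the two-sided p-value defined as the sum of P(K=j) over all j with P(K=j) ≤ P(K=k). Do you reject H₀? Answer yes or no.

reject H₀: yes

Exact binomial: n=34, k=23, p₀=2/5=0.4000
P(X=j) = C(n,j)·p₀^j·(1−p₀)^(n−j); p = Σ P(X=j) over j with P(X=j) ≤ P(X=23)
p-value (two-sided) = 0.00135
At α=0.1: p < α → reject H₀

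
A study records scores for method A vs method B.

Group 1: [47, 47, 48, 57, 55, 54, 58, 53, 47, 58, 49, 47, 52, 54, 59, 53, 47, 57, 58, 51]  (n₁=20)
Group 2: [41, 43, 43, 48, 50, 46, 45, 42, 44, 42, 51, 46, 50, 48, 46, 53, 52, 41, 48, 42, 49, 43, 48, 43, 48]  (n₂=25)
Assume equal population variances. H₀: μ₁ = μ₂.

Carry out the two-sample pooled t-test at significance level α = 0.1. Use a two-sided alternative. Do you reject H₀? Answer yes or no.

reject H₀: yes

x̄₁=52.550, s₁=4.419, n₁=20
x̄₂=46.080, s₂=3.593, n₂=25
s_p² = [19·4.419² + 24·3.593²]/43 = 15.8323
SE = √(s_p²·(1/20+1/25)) = 1.1937
t = (52.550−46.080)/1.1937 = 5.4201
df = 43
p-value (two-sided) = 0.00000
At α=0.1: p < α → reject H₀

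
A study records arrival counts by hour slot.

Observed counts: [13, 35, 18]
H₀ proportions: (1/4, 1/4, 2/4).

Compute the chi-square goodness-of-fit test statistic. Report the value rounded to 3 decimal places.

n = 66; E_i = n·p_i = [16.50, 16.50, 33.00]
χ² = (13−16.50)²/16.50 + (35−16.50)²/16.50 + (18−33.00)²/33.00 = 28.3030
df = 2

test statistic = 28.303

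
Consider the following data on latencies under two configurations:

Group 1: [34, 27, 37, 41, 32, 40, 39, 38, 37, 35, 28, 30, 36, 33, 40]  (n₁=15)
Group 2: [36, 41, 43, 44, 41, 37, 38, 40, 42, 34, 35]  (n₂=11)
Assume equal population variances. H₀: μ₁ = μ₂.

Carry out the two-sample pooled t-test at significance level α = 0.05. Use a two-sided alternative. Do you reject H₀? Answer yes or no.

reject H₀: yes

x̄₁=35.133, s₁=4.406, n₁=15
x̄₂=39.182, s₂=3.371, n₂=11
s_p² = [14·4.406² + 10·3.371²]/24 = 16.0571
SE = √(s_p²·(1/15+1/11)) = 1.5907
t = (35.133−39.182)/1.5907 = -2.5452
df = 24
p-value (two-sided) = 0.01777
At α=0.05: p < α → reject H₀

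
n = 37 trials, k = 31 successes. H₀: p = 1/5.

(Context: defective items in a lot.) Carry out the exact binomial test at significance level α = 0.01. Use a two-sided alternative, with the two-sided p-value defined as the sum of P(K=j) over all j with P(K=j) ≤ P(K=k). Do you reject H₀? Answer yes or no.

reject H₀: yes

Exact binomial: n=37, k=31, p₀=1/5=0.2000
P(X=j) = C(n,j)·p₀^j·(1−p₀)^(n−j); p = Σ P(X=j) over j with P(X=j) ≤ P(X=31)
p-value (two-sided) = 0.00000
At α=0.01: p < α → reject H₀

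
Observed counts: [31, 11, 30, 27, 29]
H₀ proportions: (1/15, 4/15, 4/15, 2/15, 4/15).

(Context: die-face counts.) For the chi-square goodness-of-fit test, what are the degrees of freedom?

df = k − 1 = 5 − 1 = 4

degrees of freedom = 4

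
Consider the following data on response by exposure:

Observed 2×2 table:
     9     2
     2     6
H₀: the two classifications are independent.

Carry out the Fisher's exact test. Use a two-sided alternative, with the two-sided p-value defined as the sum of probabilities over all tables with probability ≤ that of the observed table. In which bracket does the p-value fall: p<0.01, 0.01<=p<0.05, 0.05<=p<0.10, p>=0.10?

p-value bracket: 0.01<=p<0.05

Margins: r₁=11, r₂=8, c₁=11, c₂=8, n=19
p_obs = C(11,9)·C(8,2)/C(19,11); sum pmf over tables with pmf ≤ p_obs
p-value (two-sided) = 0.02374
→ bracket: 0.01<=p<0.05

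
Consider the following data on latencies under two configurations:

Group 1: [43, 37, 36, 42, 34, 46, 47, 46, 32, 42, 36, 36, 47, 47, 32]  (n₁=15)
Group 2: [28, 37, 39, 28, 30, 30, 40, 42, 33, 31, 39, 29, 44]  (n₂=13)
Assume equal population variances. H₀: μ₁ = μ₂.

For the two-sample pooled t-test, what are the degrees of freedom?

df = n₁ + n₂ − 2 = 15 + 13 − 2 = 26

degrees of freedom = 26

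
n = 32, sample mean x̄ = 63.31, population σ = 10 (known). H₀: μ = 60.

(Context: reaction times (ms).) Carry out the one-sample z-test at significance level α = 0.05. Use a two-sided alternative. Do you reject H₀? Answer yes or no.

reject H₀: no

SE = σ/√n = 10/√32 = 1.7678
z = (x̄−μ₀)/SE = (63.31−60)/1.7678 = 1.8724
p-value (two-sided) = 0.06115
At α=0.05: p ≥ α → fail to reject H₀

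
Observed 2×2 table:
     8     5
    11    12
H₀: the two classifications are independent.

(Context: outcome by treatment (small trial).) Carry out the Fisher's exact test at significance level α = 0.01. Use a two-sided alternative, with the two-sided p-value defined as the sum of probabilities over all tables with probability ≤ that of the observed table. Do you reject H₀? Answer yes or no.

Margins: r₁=13, r₂=23, c₁=19, c₂=17, n=36
p_obs = C(13,8)·C(23,11)/C(36,19); sum pmf over tables with pmf ≤ p_obs
p-value (two-sided) = 0.50179
At α=0.01: p ≥ α → fail to reject H₀

reject H₀: no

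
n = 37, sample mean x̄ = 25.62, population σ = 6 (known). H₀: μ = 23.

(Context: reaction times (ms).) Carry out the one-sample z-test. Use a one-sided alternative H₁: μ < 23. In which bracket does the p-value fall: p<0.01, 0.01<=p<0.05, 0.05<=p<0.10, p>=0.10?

SE = σ/√n = 6/√37 = 0.9864
z = (x̄−μ₀)/SE = (25.62−23)/0.9864 = 2.6561
p-value (one-sided, H₁ less) = 0.99605
→ bracket: p>=0.10

p-value bracket: p>=0.10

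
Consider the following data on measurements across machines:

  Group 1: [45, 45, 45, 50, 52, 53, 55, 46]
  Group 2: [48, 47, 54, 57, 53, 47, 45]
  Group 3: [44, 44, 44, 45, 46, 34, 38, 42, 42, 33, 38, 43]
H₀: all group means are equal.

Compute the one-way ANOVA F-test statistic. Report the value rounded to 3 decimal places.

Group means [48.88, 50.14, 41.08], grand mean 45.741
SSB = Σnᵢ(x̄ᵢ−x̄)² = 474.536; SSW = ΣΣ(x−x̄ᵢ)² = 444.649
MSB = 474.536/2 = 237.2682; MSW = 444.649/24 = 18.5270
F = MSB/MSW = 12.8066
df = (2, 24)

test statistic = 12.807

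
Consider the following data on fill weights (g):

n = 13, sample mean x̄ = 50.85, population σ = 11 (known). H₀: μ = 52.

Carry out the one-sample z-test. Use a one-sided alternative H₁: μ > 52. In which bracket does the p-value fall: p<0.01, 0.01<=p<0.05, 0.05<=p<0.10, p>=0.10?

SE = σ/√n = 11/√13 = 3.0509
z = (x̄−μ₀)/SE = (50.85−52)/3.0509 = -0.3769
p-value (one-sided, H₁ greater) = 0.64689
→ bracket: p>=0.10

p-value bracket: p>=0.10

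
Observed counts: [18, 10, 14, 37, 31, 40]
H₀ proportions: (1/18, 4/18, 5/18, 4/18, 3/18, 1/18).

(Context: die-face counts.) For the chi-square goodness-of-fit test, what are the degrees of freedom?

df = k − 1 = 6 − 1 = 5

degrees of freedom = 5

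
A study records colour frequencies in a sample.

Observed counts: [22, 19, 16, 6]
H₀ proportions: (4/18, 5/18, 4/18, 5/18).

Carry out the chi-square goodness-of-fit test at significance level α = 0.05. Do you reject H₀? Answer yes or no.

n = 63; E_i = n·p_i = [14.00, 17.50, 14.00, 17.50]
χ² = (22−14.00)²/14.00 + (19−17.50)²/17.50 + (16−14.00)²/14.00 + (6−17.50)²/17.50 = 12.5429
df = 3
p-value (upper-tail) = 0.00574
At α=0.05: p < α → reject H₀

reject H₀: yes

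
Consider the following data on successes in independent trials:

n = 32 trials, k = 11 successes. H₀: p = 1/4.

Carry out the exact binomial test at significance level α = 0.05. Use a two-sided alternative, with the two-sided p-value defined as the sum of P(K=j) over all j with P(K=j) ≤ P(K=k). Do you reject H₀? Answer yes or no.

reject H₀: no

Exact binomial: n=32, k=11, p₀=1/4=0.2500
P(X=j) = C(n,j)·p₀^j·(1−p₀)^(n−j); p = Σ P(X=j) over j with P(X=j) ≤ P(X=11)
p-value (two-sided) = 0.22335
At α=0.05: p ≥ α → fail to reject H₀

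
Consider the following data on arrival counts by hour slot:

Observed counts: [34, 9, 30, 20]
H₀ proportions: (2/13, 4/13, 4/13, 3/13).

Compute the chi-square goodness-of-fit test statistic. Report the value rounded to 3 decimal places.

test statistic = 40.716

n = 93; E_i = n·p_i = [14.31, 28.62, 28.62, 21.46]
χ² = (34−14.31)²/14.31 + (9−28.62)²/28.62 + (30−28.62)²/28.62 + (20−21.46)²/21.46 = 40.7159
df = 3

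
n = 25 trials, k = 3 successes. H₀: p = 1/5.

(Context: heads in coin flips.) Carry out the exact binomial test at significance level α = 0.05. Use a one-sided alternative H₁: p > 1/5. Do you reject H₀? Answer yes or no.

Exact binomial: n=25, k=3, p₀=1/5=0.2000
P(X≥3) from Σ C(n,i)·p₀^i·(1−p₀)^(n−i)
p-value (one-sided, H₁ greater) = 0.90177
At α=0.05: p ≥ α → fail to reject H₀

reject H₀: no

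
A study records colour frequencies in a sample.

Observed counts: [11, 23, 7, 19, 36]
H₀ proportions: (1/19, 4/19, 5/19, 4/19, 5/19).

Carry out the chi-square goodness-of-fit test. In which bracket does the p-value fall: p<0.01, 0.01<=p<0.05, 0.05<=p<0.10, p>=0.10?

p-value bracket: p<0.01

n = 96; E_i = n·p_i = [5.05, 20.21, 25.26, 20.21, 25.26]
χ² = (11−5.05)²/5.05 + (23−20.21)²/20.21 + (7−25.26)²/25.26 + (19−20.21)²/20.21 + (36−25.26)²/25.26 = 25.2240
df = 4
p-value (upper-tail) = 0.00005
→ bracket: p<0.01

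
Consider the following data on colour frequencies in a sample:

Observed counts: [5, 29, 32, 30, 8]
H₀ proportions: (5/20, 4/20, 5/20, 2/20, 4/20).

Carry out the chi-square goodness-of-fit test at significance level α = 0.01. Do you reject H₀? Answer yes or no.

n = 104; E_i = n·p_i = [26.00, 20.80, 26.00, 10.40, 20.80]
χ² = (5−26.00)²/26.00 + (29−20.80)²/20.80 + (32−26.00)²/26.00 + (30−10.40)²/10.40 + (8−20.80)²/20.80 = 66.3942
df = 4
p-value (upper-tail) = 0.00000
At α=0.01: p < α → reject H₀

reject H₀: yes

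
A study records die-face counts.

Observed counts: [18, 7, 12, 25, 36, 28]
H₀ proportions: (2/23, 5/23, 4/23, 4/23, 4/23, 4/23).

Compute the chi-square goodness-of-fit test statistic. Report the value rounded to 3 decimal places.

test statistic = 35.374

n = 126; E_i = n·p_i = [10.96, 27.39, 21.91, 21.91, 21.91, 21.91]
χ² = (18−10.96)²/10.96 + (7−27.39)²/27.39 + (12−21.91)²/21.91 + (25−21.91)²/21.91 + (36−21.91)²/21.91 + (28−21.91)²/21.91 = 35.3742
df = 5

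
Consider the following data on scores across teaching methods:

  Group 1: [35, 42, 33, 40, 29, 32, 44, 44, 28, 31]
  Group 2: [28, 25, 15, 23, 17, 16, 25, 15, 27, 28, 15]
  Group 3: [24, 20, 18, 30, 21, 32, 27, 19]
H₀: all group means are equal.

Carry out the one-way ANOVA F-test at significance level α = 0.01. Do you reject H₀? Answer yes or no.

reject H₀: yes

Group means [35.80, 21.27, 23.88], grand mean 27.000
SSB = Σnᵢ(x̄ᵢ−x̄)² = 1213.343; SSW = ΣΣ(x−x̄ᵢ)² = 856.657
MSB = 1213.343/2 = 606.6716; MSW = 856.657/26 = 32.9483
F = MSB/MSW = 18.4128
df = (2, 26)
p-value (upper-tail) = 0.00001
At α=0.01: p < α → reject H₀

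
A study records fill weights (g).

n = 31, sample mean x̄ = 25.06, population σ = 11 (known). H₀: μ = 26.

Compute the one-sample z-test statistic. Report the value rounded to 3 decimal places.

SE = σ/√n = 11/√31 = 1.9757
z = (x̄−μ₀)/SE = (25.06−26)/1.9757 = -0.4758

test statistic = -0.476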